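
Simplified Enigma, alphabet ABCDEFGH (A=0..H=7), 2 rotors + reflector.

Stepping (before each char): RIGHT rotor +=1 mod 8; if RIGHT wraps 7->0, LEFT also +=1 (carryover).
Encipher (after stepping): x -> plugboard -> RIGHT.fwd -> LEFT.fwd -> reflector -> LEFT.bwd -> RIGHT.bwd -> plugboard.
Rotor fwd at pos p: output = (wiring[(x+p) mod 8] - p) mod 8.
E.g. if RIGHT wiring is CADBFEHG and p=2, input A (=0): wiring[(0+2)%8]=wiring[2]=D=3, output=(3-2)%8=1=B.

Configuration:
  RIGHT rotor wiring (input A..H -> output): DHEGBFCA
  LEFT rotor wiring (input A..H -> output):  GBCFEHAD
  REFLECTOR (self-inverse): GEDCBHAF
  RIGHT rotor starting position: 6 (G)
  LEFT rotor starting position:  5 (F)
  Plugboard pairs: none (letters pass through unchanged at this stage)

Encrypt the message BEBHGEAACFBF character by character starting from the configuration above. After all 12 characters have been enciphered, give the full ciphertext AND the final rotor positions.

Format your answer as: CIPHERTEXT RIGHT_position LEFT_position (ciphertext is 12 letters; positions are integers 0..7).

Char 1 ('B'): step: R->7, L=5; B->plug->B->R->E->L->E->refl->B->L'->D->R'->H->plug->H
Char 2 ('E'): step: R->0, L->6 (L advanced); E->plug->E->R->B->L->F->refl->H->L'->F->R'->F->plug->F
Char 3 ('B'): step: R->1, L=6; B->plug->B->R->D->L->D->refl->C->L'->A->R'->D->plug->D
Char 4 ('H'): step: R->2, L=6; H->plug->H->R->F->L->H->refl->F->L'->B->R'->G->plug->G
Char 5 ('G'): step: R->3, L=6; G->plug->G->R->E->L->E->refl->B->L'->H->R'->D->plug->D
Char 6 ('E'): step: R->4, L=6; E->plug->E->R->H->L->B->refl->E->L'->E->R'->D->plug->D
Char 7 ('A'): step: R->5, L=6; A->plug->A->R->A->L->C->refl->D->L'->D->R'->C->plug->C
Char 8 ('A'): step: R->6, L=6; A->plug->A->R->E->L->E->refl->B->L'->H->R'->H->plug->H
Char 9 ('C'): step: R->7, L=6; C->plug->C->R->A->L->C->refl->D->L'->D->R'->H->plug->H
Char 10 ('F'): step: R->0, L->7 (L advanced); F->plug->F->R->F->L->F->refl->H->L'->B->R'->E->plug->E
Char 11 ('B'): step: R->1, L=7; B->plug->B->R->D->L->D->refl->C->L'->C->R'->H->plug->H
Char 12 ('F'): step: R->2, L=7; F->plug->F->R->G->L->A->refl->G->L'->E->R'->B->plug->B
Final: ciphertext=HFDGDDCHHEHB, RIGHT=2, LEFT=7

Answer: HFDGDDCHHEHB 2 7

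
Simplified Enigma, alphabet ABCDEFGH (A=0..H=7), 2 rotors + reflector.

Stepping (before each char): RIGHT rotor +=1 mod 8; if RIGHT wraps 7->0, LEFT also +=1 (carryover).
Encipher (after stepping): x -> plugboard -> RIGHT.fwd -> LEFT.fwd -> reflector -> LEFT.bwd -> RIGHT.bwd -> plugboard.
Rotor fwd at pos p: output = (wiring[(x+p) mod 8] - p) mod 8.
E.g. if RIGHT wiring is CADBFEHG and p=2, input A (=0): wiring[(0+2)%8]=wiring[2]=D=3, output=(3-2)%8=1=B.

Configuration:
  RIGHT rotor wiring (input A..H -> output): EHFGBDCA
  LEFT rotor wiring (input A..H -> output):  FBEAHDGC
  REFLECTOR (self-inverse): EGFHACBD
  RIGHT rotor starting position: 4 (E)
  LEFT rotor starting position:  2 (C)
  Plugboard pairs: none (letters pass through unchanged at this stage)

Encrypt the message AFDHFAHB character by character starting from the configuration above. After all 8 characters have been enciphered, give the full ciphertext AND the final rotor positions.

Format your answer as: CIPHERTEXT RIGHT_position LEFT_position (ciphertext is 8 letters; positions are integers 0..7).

Answer: DBECEBFC 4 3

Derivation:
Char 1 ('A'): step: R->5, L=2; A->plug->A->R->G->L->D->refl->H->L'->H->R'->D->plug->D
Char 2 ('F'): step: R->6, L=2; F->plug->F->R->A->L->C->refl->F->L'->C->R'->B->plug->B
Char 3 ('D'): step: R->7, L=2; D->plug->D->R->G->L->D->refl->H->L'->H->R'->E->plug->E
Char 4 ('H'): step: R->0, L->3 (L advanced); H->plug->H->R->A->L->F->refl->C->L'->F->R'->C->plug->C
Char 5 ('F'): step: R->1, L=3; F->plug->F->R->B->L->E->refl->A->L'->C->R'->E->plug->E
Char 6 ('A'): step: R->2, L=3; A->plug->A->R->D->L->D->refl->H->L'->E->R'->B->plug->B
Char 7 ('H'): step: R->3, L=3; H->plug->H->R->C->L->A->refl->E->L'->B->R'->F->plug->F
Char 8 ('B'): step: R->4, L=3; B->plug->B->R->H->L->B->refl->G->L'->G->R'->C->plug->C
Final: ciphertext=DBECEBFC, RIGHT=4, LEFT=3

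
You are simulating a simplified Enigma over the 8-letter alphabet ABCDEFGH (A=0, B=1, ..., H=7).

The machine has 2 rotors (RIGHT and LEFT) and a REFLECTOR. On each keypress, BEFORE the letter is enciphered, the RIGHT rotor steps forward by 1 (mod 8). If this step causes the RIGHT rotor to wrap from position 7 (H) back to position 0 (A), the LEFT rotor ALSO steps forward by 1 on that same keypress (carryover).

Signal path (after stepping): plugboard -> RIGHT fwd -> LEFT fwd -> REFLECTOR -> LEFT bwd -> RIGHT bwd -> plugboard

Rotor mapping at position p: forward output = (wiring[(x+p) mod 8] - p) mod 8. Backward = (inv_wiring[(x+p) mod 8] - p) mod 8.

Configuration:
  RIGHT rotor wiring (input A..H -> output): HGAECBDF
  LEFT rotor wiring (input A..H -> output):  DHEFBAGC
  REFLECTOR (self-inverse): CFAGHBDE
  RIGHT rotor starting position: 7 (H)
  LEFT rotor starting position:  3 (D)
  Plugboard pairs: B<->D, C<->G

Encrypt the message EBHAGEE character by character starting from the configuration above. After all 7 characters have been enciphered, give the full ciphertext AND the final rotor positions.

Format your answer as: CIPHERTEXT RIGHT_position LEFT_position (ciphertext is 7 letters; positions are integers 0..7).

Char 1 ('E'): step: R->0, L->4 (L advanced); E->plug->E->R->C->L->C->refl->A->L'->G->R'->B->plug->D
Char 2 ('B'): step: R->1, L=4; B->plug->D->R->B->L->E->refl->H->L'->E->R'->G->plug->C
Char 3 ('H'): step: R->2, L=4; H->plug->H->R->E->L->H->refl->E->L'->B->R'->E->plug->E
Char 4 ('A'): step: R->3, L=4; A->plug->A->R->B->L->E->refl->H->L'->E->R'->F->plug->F
Char 5 ('G'): step: R->4, L=4; G->plug->C->R->H->L->B->refl->F->L'->A->R'->H->plug->H
Char 6 ('E'): step: R->5, L=4; E->plug->E->R->B->L->E->refl->H->L'->E->R'->A->plug->A
Char 7 ('E'): step: R->6, L=4; E->plug->E->R->C->L->C->refl->A->L'->G->R'->F->plug->F
Final: ciphertext=DCEFHAF, RIGHT=6, LEFT=4

Answer: DCEFHAF 6 4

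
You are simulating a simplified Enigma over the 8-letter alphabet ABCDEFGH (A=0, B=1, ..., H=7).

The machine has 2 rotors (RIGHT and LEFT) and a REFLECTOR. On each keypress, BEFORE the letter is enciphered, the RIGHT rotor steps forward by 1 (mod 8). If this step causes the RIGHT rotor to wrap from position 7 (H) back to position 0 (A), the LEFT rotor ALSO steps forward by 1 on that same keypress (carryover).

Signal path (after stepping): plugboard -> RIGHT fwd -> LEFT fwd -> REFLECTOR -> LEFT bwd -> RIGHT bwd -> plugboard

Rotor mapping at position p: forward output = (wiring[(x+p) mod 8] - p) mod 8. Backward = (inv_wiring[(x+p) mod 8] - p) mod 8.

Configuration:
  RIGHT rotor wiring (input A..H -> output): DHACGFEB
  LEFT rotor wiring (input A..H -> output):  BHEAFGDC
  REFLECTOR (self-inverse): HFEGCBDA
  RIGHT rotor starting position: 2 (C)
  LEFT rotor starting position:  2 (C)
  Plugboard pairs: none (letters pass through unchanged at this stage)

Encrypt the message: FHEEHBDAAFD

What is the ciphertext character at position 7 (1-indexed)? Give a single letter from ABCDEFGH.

Char 1 ('F'): step: R->3, L=2; F->plug->F->R->A->L->C->refl->E->L'->D->R'->B->plug->B
Char 2 ('H'): step: R->4, L=2; H->plug->H->R->G->L->H->refl->A->L'->F->R'->D->plug->D
Char 3 ('E'): step: R->5, L=2; E->plug->E->R->C->L->D->refl->G->L'->B->R'->H->plug->H
Char 4 ('E'): step: R->6, L=2; E->plug->E->R->C->L->D->refl->G->L'->B->R'->D->plug->D
Char 5 ('H'): step: R->7, L=2; H->plug->H->R->F->L->A->refl->H->L'->G->R'->G->plug->G
Char 6 ('B'): step: R->0, L->3 (L advanced); B->plug->B->R->H->L->B->refl->F->L'->A->R'->C->plug->C
Char 7 ('D'): step: R->1, L=3; D->plug->D->R->F->L->G->refl->D->L'->C->R'->H->plug->H

H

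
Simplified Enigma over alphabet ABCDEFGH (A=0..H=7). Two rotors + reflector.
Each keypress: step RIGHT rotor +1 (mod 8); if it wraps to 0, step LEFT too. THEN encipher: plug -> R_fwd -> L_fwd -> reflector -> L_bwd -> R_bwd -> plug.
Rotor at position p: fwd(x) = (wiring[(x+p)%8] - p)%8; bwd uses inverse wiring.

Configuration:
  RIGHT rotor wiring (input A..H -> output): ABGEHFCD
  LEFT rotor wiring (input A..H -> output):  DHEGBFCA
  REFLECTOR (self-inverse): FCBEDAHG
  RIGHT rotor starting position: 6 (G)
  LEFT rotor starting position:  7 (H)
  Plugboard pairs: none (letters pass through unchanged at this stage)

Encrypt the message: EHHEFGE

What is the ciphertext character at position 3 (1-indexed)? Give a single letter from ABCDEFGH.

Char 1 ('E'): step: R->7, L=7; E->plug->E->R->F->L->C->refl->B->L'->A->R'->F->plug->F
Char 2 ('H'): step: R->0, L->0 (L advanced); H->plug->H->R->D->L->G->refl->H->L'->B->R'->B->plug->B
Char 3 ('H'): step: R->1, L=0; H->plug->H->R->H->L->A->refl->F->L'->F->R'->B->plug->B

B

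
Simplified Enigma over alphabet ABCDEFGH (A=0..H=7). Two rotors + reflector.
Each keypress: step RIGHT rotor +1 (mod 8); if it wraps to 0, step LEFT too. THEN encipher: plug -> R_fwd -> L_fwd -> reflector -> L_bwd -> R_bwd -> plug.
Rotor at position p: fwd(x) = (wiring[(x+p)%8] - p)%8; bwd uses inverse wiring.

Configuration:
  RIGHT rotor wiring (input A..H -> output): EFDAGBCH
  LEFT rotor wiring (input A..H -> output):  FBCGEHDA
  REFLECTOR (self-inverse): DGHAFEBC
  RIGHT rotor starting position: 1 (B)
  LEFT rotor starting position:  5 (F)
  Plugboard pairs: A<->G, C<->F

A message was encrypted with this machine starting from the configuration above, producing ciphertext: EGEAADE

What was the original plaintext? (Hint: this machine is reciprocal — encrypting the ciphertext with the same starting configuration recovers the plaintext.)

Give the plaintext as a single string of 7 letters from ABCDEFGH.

Char 1 ('E'): step: R->2, L=5; E->plug->E->R->A->L->C->refl->H->L'->H->R'->D->plug->D
Char 2 ('G'): step: R->3, L=5; G->plug->A->R->F->L->F->refl->E->L'->E->R'->E->plug->E
Char 3 ('E'): step: R->4, L=5; E->plug->E->R->A->L->C->refl->H->L'->H->R'->G->plug->A
Char 4 ('A'): step: R->5, L=5; A->plug->G->R->D->L->A->refl->D->L'->C->R'->C->plug->F
Char 5 ('A'): step: R->6, L=5; A->plug->G->R->A->L->C->refl->H->L'->H->R'->D->plug->D
Char 6 ('D'): step: R->7, L=5; D->plug->D->R->E->L->E->refl->F->L'->F->R'->B->plug->B
Char 7 ('E'): step: R->0, L->6 (L advanced); E->plug->E->R->G->L->G->refl->B->L'->H->R'->H->plug->H

Answer: DEAFDBH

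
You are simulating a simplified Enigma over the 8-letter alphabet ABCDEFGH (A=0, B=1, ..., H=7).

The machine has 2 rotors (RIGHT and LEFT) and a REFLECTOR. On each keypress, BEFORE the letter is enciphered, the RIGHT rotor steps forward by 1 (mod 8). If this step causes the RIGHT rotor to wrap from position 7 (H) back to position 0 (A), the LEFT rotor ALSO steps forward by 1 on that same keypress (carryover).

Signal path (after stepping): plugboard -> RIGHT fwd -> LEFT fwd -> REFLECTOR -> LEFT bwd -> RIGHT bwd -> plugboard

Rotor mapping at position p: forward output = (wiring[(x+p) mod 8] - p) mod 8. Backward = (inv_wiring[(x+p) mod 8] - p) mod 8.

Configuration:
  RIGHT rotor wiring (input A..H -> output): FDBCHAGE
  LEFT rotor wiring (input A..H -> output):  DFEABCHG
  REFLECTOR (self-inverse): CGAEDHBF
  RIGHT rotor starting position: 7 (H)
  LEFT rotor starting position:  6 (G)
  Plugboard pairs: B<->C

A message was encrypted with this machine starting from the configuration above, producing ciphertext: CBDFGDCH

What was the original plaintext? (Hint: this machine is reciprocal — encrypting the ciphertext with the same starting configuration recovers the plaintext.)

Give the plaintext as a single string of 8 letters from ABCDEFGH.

Answer: FDHCFAGA

Derivation:
Char 1 ('C'): step: R->0, L->7 (L advanced); C->plug->B->R->D->L->F->refl->H->L'->A->R'->F->plug->F
Char 2 ('B'): step: R->1, L=7; B->plug->C->R->B->L->E->refl->D->L'->G->R'->D->plug->D
Char 3 ('D'): step: R->2, L=7; D->plug->D->R->G->L->D->refl->E->L'->B->R'->H->plug->H
Char 4 ('F'): step: R->3, L=7; F->plug->F->R->C->L->G->refl->B->L'->E->R'->B->plug->C
Char 5 ('G'): step: R->4, L=7; G->plug->G->R->F->L->C->refl->A->L'->H->R'->F->plug->F
Char 6 ('D'): step: R->5, L=7; D->plug->D->R->A->L->H->refl->F->L'->D->R'->A->plug->A
Char 7 ('C'): step: R->6, L=7; C->plug->B->R->G->L->D->refl->E->L'->B->R'->G->plug->G
Char 8 ('H'): step: R->7, L=7; H->plug->H->R->H->L->A->refl->C->L'->F->R'->A->plug->A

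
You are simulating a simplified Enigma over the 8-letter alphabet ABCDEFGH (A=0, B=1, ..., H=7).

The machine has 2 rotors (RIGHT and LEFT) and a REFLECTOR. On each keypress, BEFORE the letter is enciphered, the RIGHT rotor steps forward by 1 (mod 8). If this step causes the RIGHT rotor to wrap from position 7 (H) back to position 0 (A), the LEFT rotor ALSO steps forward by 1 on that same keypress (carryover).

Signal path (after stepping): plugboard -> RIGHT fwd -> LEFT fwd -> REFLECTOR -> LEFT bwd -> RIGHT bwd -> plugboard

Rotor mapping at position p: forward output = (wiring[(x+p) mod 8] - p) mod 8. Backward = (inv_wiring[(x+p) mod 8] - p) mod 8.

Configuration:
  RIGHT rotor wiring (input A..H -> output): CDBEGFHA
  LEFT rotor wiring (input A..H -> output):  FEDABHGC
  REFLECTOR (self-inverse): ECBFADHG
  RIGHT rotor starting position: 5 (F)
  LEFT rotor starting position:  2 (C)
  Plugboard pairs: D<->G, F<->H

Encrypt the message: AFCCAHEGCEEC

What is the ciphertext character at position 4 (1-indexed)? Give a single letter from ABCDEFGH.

Char 1 ('A'): step: R->6, L=2; A->plug->A->R->B->L->G->refl->H->L'->C->R'->B->plug->B
Char 2 ('F'): step: R->7, L=2; F->plug->H->R->A->L->B->refl->C->L'->H->R'->F->plug->H
Char 3 ('C'): step: R->0, L->3 (L advanced); C->plug->C->R->B->L->G->refl->H->L'->E->R'->D->plug->G
Char 4 ('C'): step: R->1, L=3; C->plug->C->R->D->L->D->refl->F->L'->A->R'->B->plug->B

B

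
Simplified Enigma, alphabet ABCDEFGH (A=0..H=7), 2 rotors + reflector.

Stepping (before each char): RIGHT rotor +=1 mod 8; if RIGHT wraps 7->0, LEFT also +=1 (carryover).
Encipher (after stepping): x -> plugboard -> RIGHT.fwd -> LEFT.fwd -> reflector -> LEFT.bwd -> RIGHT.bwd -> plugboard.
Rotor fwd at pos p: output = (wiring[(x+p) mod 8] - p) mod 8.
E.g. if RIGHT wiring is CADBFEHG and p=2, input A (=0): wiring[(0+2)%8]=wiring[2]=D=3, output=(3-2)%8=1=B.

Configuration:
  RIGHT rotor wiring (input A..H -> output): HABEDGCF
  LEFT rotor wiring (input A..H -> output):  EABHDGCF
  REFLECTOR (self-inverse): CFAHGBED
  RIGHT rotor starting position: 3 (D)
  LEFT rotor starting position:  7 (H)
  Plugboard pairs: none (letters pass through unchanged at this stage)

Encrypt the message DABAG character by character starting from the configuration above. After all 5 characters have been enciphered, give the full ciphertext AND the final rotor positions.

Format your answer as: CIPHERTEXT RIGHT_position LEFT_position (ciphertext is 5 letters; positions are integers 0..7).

Char 1 ('D'): step: R->4, L=7; D->plug->D->R->B->L->F->refl->B->L'->C->R'->B->plug->B
Char 2 ('A'): step: R->5, L=7; A->plug->A->R->B->L->F->refl->B->L'->C->R'->D->plug->D
Char 3 ('B'): step: R->6, L=7; B->plug->B->R->H->L->D->refl->H->L'->G->R'->F->plug->F
Char 4 ('A'): step: R->7, L=7; A->plug->A->R->G->L->H->refl->D->L'->H->R'->G->plug->G
Char 5 ('G'): step: R->0, L->0 (L advanced); G->plug->G->R->C->L->B->refl->F->L'->H->R'->A->plug->A
Final: ciphertext=BDFGA, RIGHT=0, LEFT=0

Answer: BDFGA 0 0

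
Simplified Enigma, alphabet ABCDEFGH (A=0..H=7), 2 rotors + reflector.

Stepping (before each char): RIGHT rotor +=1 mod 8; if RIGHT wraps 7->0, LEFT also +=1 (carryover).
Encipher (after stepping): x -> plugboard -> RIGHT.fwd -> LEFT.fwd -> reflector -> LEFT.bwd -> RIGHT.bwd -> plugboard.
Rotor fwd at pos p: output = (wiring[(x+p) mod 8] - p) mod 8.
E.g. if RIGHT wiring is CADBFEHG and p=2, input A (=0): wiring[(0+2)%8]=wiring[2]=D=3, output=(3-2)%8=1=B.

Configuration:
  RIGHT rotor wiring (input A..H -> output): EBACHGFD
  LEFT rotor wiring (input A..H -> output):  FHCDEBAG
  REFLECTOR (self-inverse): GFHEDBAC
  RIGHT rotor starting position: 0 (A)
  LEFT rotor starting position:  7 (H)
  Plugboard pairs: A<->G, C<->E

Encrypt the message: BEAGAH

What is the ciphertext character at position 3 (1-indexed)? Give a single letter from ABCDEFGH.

Char 1 ('B'): step: R->1, L=7; B->plug->B->R->H->L->B->refl->F->L'->F->R'->E->plug->C
Char 2 ('E'): step: R->2, L=7; E->plug->C->R->F->L->F->refl->B->L'->H->R'->H->plug->H
Char 3 ('A'): step: R->3, L=7; A->plug->G->R->G->L->C->refl->H->L'->A->R'->E->plug->C

C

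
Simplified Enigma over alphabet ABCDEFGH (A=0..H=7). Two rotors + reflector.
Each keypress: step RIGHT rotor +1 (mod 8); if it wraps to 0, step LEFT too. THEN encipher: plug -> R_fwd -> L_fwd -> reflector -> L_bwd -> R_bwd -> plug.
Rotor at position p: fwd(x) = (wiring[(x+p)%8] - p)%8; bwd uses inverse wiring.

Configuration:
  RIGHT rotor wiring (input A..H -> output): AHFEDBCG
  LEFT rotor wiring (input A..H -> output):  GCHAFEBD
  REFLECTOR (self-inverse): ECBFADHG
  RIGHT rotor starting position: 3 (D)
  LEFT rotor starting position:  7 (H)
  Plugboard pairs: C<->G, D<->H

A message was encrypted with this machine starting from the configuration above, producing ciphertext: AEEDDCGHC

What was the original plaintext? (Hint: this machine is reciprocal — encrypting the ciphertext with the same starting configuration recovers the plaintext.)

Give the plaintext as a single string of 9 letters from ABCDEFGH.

Char 1 ('A'): step: R->4, L=7; A->plug->A->R->H->L->C->refl->B->L'->E->R'->E->plug->E
Char 2 ('E'): step: R->5, L=7; E->plug->E->R->C->L->D->refl->F->L'->G->R'->H->plug->D
Char 3 ('E'): step: R->6, L=7; E->plug->E->R->H->L->C->refl->B->L'->E->R'->A->plug->A
Char 4 ('D'): step: R->7, L=7; D->plug->H->R->D->L->A->refl->E->L'->A->R'->C->plug->G
Char 5 ('D'): step: R->0, L->0 (L advanced); D->plug->H->R->G->L->B->refl->C->L'->B->R'->F->plug->F
Char 6 ('C'): step: R->1, L=0; C->plug->G->R->F->L->E->refl->A->L'->D->R'->C->plug->G
Char 7 ('G'): step: R->2, L=0; G->plug->C->R->B->L->C->refl->B->L'->G->R'->G->plug->C
Char 8 ('H'): step: R->3, L=0; H->plug->D->R->H->L->D->refl->F->L'->E->R'->G->plug->C
Char 9 ('C'): step: R->4, L=0; C->plug->G->R->B->L->C->refl->B->L'->G->R'->C->plug->G

Answer: EDAGFGCCG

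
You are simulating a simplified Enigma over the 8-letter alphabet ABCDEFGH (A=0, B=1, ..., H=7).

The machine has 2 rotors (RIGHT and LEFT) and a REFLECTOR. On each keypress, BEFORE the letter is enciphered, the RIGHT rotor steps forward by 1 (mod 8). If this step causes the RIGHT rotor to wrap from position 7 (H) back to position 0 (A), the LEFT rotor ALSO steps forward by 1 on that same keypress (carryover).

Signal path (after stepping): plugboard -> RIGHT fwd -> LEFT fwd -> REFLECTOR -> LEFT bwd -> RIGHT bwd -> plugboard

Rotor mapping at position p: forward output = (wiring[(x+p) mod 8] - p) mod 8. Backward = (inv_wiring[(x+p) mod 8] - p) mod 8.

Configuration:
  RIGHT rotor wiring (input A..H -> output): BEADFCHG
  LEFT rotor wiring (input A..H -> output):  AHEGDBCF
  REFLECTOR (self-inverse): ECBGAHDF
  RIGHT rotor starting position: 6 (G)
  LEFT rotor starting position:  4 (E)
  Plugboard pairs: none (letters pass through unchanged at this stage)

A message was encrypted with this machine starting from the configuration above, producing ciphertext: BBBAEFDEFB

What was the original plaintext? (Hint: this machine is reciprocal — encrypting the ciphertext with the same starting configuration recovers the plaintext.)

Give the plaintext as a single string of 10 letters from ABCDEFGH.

Char 1 ('B'): step: R->7, L=4; B->plug->B->R->C->L->G->refl->D->L'->F->R'->C->plug->C
Char 2 ('B'): step: R->0, L->5 (L advanced); B->plug->B->R->E->L->C->refl->B->L'->G->R'->H->plug->H
Char 3 ('B'): step: R->1, L=5; B->plug->B->R->H->L->G->refl->D->L'->D->R'->A->plug->A
Char 4 ('A'): step: R->2, L=5; A->plug->A->R->G->L->B->refl->C->L'->E->R'->F->plug->F
Char 5 ('E'): step: R->3, L=5; E->plug->E->R->D->L->D->refl->G->L'->H->R'->C->plug->C
Char 6 ('F'): step: R->4, L=5; F->plug->F->R->A->L->E->refl->A->L'->C->R'->D->plug->D
Char 7 ('D'): step: R->5, L=5; D->plug->D->R->E->L->C->refl->B->L'->G->R'->G->plug->G
Char 8 ('E'): step: R->6, L=5; E->plug->E->R->C->L->A->refl->E->L'->A->R'->B->plug->B
Char 9 ('F'): step: R->7, L=5; F->plug->F->R->G->L->B->refl->C->L'->E->R'->E->plug->E
Char 10 ('B'): step: R->0, L->6 (L advanced); B->plug->B->R->E->L->G->refl->D->L'->H->R'->G->plug->G

Answer: CHAFCDGBEG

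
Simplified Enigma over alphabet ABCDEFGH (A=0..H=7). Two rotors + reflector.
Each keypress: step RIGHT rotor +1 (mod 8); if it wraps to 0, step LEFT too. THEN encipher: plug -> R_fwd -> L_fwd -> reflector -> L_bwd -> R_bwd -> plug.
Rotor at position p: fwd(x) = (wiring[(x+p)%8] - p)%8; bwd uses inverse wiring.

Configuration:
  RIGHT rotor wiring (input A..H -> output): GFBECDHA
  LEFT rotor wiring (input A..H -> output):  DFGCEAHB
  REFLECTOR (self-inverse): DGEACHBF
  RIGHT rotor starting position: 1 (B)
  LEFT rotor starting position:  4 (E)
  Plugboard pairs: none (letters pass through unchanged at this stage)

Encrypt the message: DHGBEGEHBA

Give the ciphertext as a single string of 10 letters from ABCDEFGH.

Answer: FABEGFCCDG

Derivation:
Char 1 ('D'): step: R->2, L=4; D->plug->D->R->B->L->E->refl->C->L'->G->R'->F->plug->F
Char 2 ('H'): step: R->3, L=4; H->plug->H->R->G->L->C->refl->E->L'->B->R'->A->plug->A
Char 3 ('G'): step: R->4, L=4; G->plug->G->R->F->L->B->refl->G->L'->H->R'->B->plug->B
Char 4 ('B'): step: R->5, L=4; B->plug->B->R->C->L->D->refl->A->L'->A->R'->E->plug->E
Char 5 ('E'): step: R->6, L=4; E->plug->E->R->D->L->F->refl->H->L'->E->R'->G->plug->G
Char 6 ('G'): step: R->7, L=4; G->plug->G->R->E->L->H->refl->F->L'->D->R'->F->plug->F
Char 7 ('E'): step: R->0, L->5 (L advanced); E->plug->E->R->C->L->E->refl->C->L'->B->R'->C->plug->C
Char 8 ('H'): step: R->1, L=5; H->plug->H->R->F->L->B->refl->G->L'->D->R'->C->plug->C
Char 9 ('B'): step: R->2, L=5; B->plug->B->R->C->L->E->refl->C->L'->B->R'->D->plug->D
Char 10 ('A'): step: R->3, L=5; A->plug->A->R->B->L->C->refl->E->L'->C->R'->G->plug->G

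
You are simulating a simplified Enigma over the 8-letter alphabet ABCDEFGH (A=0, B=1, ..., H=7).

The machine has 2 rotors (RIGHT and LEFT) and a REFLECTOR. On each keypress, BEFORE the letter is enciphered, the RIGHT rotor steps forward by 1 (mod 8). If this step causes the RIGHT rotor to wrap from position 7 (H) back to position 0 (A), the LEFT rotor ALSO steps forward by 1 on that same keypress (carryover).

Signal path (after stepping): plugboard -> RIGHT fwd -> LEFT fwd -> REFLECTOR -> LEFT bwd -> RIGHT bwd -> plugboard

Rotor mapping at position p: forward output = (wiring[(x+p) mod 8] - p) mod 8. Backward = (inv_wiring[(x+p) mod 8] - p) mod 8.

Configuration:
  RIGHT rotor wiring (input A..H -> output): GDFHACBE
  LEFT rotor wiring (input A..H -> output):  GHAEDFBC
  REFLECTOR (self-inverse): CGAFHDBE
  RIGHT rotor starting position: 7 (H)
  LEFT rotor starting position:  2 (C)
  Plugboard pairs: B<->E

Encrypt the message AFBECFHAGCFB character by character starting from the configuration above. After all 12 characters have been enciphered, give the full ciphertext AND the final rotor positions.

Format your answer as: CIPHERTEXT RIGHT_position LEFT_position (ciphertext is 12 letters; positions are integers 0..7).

Answer: HGECFHEEEFEF 3 4

Derivation:
Char 1 ('A'): step: R->0, L->3 (L advanced); A->plug->A->R->G->L->E->refl->H->L'->E->R'->H->plug->H
Char 2 ('F'): step: R->1, L=3; F->plug->F->R->A->L->B->refl->G->L'->D->R'->G->plug->G
Char 3 ('B'): step: R->2, L=3; B->plug->E->R->H->L->F->refl->D->L'->F->R'->B->plug->E
Char 4 ('E'): step: R->3, L=3; E->plug->B->R->F->L->D->refl->F->L'->H->R'->C->plug->C
Char 5 ('C'): step: R->4, L=3; C->plug->C->R->F->L->D->refl->F->L'->H->R'->F->plug->F
Char 6 ('F'): step: R->5, L=3; F->plug->F->R->A->L->B->refl->G->L'->D->R'->H->plug->H
Char 7 ('H'): step: R->6, L=3; H->plug->H->R->E->L->H->refl->E->L'->G->R'->B->plug->E
Char 8 ('A'): step: R->7, L=3; A->plug->A->R->F->L->D->refl->F->L'->H->R'->B->plug->E
Char 9 ('G'): step: R->0, L->4 (L advanced); G->plug->G->R->B->L->B->refl->G->L'->D->R'->B->plug->E
Char 10 ('C'): step: R->1, L=4; C->plug->C->R->G->L->E->refl->H->L'->A->R'->F->plug->F
Char 11 ('F'): step: R->2, L=4; F->plug->F->R->C->L->F->refl->D->L'->F->R'->B->plug->E
Char 12 ('B'): step: R->3, L=4; B->plug->E->R->B->L->B->refl->G->L'->D->R'->F->plug->F
Final: ciphertext=HGECFHEEEFEF, RIGHT=3, LEFT=4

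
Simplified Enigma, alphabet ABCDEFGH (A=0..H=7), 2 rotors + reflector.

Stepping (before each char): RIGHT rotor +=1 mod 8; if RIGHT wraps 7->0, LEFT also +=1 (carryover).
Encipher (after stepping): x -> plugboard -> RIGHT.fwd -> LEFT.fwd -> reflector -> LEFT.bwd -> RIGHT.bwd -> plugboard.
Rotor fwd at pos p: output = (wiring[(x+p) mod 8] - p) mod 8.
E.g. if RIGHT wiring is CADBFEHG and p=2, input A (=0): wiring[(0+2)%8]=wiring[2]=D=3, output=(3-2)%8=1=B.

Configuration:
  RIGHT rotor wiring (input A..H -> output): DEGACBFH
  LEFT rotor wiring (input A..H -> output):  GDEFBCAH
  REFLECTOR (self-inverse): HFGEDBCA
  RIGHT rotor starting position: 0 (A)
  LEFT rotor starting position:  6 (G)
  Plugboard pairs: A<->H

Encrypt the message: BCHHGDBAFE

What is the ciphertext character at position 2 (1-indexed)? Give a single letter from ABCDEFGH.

Char 1 ('B'): step: R->1, L=6; B->plug->B->R->F->L->H->refl->A->L'->C->R'->H->plug->A
Char 2 ('C'): step: R->2, L=6; C->plug->C->R->A->L->C->refl->G->L'->E->R'->A->plug->H

H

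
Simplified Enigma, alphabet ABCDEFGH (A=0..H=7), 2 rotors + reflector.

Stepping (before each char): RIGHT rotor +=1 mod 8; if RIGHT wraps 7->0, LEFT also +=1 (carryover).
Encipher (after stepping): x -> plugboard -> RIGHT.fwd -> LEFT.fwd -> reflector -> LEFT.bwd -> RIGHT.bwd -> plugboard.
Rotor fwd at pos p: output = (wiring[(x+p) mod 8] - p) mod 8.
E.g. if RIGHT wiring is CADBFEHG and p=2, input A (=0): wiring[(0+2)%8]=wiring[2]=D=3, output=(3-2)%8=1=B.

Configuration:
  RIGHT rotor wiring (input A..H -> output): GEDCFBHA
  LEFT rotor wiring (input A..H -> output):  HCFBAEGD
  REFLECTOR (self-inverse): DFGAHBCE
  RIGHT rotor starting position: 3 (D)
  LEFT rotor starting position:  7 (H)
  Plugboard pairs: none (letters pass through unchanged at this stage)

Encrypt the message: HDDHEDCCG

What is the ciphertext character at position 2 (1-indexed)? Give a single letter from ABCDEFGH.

Char 1 ('H'): step: R->4, L=7; H->plug->H->R->G->L->F->refl->B->L'->F->R'->B->plug->B
Char 2 ('D'): step: R->5, L=7; D->plug->D->R->B->L->A->refl->D->L'->C->R'->B->plug->B

B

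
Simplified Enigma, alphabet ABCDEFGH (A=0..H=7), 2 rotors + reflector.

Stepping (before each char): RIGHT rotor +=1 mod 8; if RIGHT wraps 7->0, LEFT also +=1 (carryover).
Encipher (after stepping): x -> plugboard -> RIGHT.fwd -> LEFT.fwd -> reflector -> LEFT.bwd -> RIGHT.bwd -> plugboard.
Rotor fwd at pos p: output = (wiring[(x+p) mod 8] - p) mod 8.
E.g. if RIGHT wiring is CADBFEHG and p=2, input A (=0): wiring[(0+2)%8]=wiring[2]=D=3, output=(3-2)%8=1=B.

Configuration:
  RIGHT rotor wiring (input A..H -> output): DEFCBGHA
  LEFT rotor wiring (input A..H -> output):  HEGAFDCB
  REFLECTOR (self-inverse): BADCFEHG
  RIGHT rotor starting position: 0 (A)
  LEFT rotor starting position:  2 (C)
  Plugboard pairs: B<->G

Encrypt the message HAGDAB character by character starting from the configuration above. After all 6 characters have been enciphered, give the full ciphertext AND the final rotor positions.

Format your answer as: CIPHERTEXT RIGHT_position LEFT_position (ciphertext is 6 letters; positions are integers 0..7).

Answer: BDFCBF 6 2

Derivation:
Char 1 ('H'): step: R->1, L=2; H->plug->H->R->C->L->D->refl->C->L'->H->R'->G->plug->B
Char 2 ('A'): step: R->2, L=2; A->plug->A->R->D->L->B->refl->A->L'->E->R'->D->plug->D
Char 3 ('G'): step: R->3, L=2; G->plug->B->R->G->L->F->refl->E->L'->A->R'->F->plug->F
Char 4 ('D'): step: R->4, L=2; D->plug->D->R->E->L->A->refl->B->L'->D->R'->C->plug->C
Char 5 ('A'): step: R->5, L=2; A->plug->A->R->B->L->G->refl->H->L'->F->R'->G->plug->B
Char 6 ('B'): step: R->6, L=2; B->plug->G->R->D->L->B->refl->A->L'->E->R'->F->plug->F
Final: ciphertext=BDFCBF, RIGHT=6, LEFT=2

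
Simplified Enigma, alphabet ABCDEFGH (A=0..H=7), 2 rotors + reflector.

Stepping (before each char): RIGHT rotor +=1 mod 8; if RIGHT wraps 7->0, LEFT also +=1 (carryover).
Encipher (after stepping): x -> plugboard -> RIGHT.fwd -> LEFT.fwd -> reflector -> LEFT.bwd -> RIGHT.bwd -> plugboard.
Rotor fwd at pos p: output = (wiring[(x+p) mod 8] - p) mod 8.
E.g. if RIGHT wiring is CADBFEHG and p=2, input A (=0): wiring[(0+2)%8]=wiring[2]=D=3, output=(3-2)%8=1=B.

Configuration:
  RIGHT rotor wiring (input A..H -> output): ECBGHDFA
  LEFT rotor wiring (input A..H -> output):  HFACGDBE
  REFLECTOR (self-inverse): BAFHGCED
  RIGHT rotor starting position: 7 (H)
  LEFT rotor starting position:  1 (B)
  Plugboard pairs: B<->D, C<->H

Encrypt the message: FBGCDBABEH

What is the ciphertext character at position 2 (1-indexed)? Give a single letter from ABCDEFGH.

Char 1 ('F'): step: R->0, L->2 (L advanced); F->plug->F->R->D->L->B->refl->A->L'->B->R'->C->plug->H
Char 2 ('B'): step: R->1, L=2; B->plug->D->R->G->L->F->refl->C->L'->F->R'->C->plug->H

H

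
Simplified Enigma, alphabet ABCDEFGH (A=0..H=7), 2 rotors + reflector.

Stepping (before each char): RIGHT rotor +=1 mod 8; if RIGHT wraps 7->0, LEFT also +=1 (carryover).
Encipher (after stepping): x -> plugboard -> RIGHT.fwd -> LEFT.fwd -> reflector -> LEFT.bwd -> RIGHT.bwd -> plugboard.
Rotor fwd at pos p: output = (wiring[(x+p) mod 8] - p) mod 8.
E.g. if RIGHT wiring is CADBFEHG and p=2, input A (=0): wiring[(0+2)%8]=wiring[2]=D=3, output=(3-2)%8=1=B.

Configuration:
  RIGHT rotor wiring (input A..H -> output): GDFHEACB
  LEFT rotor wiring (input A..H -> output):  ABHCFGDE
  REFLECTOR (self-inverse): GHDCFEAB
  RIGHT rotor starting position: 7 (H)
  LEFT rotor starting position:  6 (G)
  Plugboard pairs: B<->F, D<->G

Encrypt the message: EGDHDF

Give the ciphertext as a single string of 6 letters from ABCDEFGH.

Char 1 ('E'): step: R->0, L->7 (L advanced); E->plug->E->R->E->L->D->refl->C->L'->C->R'->G->plug->D
Char 2 ('G'): step: R->1, L=7; G->plug->D->R->D->L->A->refl->G->L'->F->R'->H->plug->H
Char 3 ('D'): step: R->2, L=7; D->plug->G->R->E->L->D->refl->C->L'->C->R'->C->plug->C
Char 4 ('H'): step: R->3, L=7; H->plug->H->R->C->L->C->refl->D->L'->E->R'->A->plug->A
Char 5 ('D'): step: R->4, L=7; D->plug->G->R->B->L->B->refl->H->L'->G->R'->C->plug->C
Char 6 ('F'): step: R->5, L=7; F->plug->B->R->F->L->G->refl->A->L'->D->R'->A->plug->A

Answer: DHCACA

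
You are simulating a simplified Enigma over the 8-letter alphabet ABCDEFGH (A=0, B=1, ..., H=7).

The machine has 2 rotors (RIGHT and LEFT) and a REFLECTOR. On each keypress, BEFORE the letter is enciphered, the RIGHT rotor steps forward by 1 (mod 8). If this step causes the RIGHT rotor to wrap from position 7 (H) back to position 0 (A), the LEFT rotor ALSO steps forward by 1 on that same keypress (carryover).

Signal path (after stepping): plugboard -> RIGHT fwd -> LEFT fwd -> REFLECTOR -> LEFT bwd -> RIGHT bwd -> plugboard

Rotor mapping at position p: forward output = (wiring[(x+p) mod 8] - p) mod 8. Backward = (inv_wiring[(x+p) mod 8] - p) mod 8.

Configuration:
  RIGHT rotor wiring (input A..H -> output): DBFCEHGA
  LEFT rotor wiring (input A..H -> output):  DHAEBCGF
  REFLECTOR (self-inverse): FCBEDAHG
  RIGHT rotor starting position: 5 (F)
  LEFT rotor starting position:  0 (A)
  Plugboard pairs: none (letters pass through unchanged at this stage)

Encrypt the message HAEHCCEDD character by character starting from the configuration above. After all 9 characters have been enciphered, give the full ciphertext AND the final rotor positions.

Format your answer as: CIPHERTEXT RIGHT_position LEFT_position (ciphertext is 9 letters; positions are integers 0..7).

Char 1 ('H'): step: R->6, L=0; H->plug->H->R->B->L->H->refl->G->L'->G->R'->G->plug->G
Char 2 ('A'): step: R->7, L=0; A->plug->A->R->B->L->H->refl->G->L'->G->R'->D->plug->D
Char 3 ('E'): step: R->0, L->1 (L advanced); E->plug->E->R->E->L->B->refl->C->L'->H->R'->F->plug->F
Char 4 ('H'): step: R->1, L=1; H->plug->H->R->C->L->D->refl->E->L'->G->R'->E->plug->E
Char 5 ('C'): step: R->2, L=1; C->plug->C->R->C->L->D->refl->E->L'->G->R'->F->plug->F
Char 6 ('C'): step: R->3, L=1; C->plug->C->R->E->L->B->refl->C->L'->H->R'->A->plug->A
Char 7 ('E'): step: R->4, L=1; E->plug->E->R->H->L->C->refl->B->L'->E->R'->D->plug->D
Char 8 ('D'): step: R->5, L=1; D->plug->D->R->G->L->E->refl->D->L'->C->R'->A->plug->A
Char 9 ('D'): step: R->6, L=1; D->plug->D->R->D->L->A->refl->F->L'->F->R'->C->plug->C
Final: ciphertext=GDFEFADAC, RIGHT=6, LEFT=1

Answer: GDFEFADAC 6 1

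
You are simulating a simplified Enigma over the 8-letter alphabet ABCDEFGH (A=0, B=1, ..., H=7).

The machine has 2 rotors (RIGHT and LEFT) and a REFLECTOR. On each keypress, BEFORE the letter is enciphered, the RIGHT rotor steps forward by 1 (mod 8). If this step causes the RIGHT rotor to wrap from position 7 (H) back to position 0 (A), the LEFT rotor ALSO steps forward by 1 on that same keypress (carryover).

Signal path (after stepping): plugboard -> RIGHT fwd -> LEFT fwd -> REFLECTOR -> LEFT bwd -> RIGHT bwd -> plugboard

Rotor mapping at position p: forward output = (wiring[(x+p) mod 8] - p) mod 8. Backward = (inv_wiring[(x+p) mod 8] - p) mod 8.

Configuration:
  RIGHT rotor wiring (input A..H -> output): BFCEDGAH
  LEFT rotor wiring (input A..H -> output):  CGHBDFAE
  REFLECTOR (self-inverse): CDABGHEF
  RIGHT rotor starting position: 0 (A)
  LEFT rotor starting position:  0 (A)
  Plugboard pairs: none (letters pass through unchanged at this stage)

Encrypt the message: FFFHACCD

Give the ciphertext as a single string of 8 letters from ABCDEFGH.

Answer: BBBGGEAA

Derivation:
Char 1 ('F'): step: R->1, L=0; F->plug->F->R->H->L->E->refl->G->L'->B->R'->B->plug->B
Char 2 ('F'): step: R->2, L=0; F->plug->F->R->F->L->F->refl->H->L'->C->R'->B->plug->B
Char 3 ('F'): step: R->3, L=0; F->plug->F->R->G->L->A->refl->C->L'->A->R'->B->plug->B
Char 4 ('H'): step: R->4, L=0; H->plug->H->R->A->L->C->refl->A->L'->G->R'->G->plug->G
Char 5 ('A'): step: R->5, L=0; A->plug->A->R->B->L->G->refl->E->L'->H->R'->G->plug->G
Char 6 ('C'): step: R->6, L=0; C->plug->C->R->D->L->B->refl->D->L'->E->R'->E->plug->E
Char 7 ('C'): step: R->7, L=0; C->plug->C->R->G->L->A->refl->C->L'->A->R'->A->plug->A
Char 8 ('D'): step: R->0, L->1 (L advanced); D->plug->D->R->E->L->E->refl->G->L'->B->R'->A->plug->A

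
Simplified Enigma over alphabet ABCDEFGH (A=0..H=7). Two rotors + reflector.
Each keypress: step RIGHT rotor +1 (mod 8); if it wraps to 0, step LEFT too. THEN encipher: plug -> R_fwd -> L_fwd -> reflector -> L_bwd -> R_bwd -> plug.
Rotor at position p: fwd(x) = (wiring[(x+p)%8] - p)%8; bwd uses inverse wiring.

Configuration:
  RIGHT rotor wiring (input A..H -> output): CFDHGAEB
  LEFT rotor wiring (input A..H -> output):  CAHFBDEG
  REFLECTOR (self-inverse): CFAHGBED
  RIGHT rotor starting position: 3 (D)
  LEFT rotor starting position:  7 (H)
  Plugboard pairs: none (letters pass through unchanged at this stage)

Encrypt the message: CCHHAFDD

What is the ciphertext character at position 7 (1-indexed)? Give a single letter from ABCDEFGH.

Char 1 ('C'): step: R->4, L=7; C->plug->C->R->A->L->H->refl->D->L'->B->R'->F->plug->F
Char 2 ('C'): step: R->5, L=7; C->plug->C->R->E->L->G->refl->E->L'->G->R'->F->plug->F
Char 3 ('H'): step: R->6, L=7; H->plug->H->R->C->L->B->refl->F->L'->H->R'->D->plug->D
Char 4 ('H'): step: R->7, L=7; H->plug->H->R->F->L->C->refl->A->L'->D->R'->B->plug->B
Char 5 ('A'): step: R->0, L->0 (L advanced); A->plug->A->R->C->L->H->refl->D->L'->F->R'->B->plug->B
Char 6 ('F'): step: R->1, L=0; F->plug->F->R->D->L->F->refl->B->L'->E->R'->A->plug->A
Char 7 ('D'): step: R->2, L=0; D->plug->D->R->G->L->E->refl->G->L'->H->R'->F->plug->F

F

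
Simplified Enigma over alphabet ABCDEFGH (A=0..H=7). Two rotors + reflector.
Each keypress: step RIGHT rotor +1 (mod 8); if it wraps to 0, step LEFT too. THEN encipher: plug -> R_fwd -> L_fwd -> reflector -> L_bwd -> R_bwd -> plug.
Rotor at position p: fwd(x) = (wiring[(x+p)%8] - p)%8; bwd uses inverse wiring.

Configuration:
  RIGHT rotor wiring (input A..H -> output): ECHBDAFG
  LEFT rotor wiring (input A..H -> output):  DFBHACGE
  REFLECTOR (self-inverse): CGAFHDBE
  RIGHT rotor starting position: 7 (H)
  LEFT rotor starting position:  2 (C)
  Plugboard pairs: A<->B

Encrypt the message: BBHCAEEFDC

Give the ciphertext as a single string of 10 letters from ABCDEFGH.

Char 1 ('B'): step: R->0, L->3 (L advanced); B->plug->A->R->E->L->B->refl->G->L'->H->R'->C->plug->C
Char 2 ('B'): step: R->1, L=3; B->plug->A->R->B->L->F->refl->D->L'->D->R'->H->plug->H
Char 3 ('H'): step: R->2, L=3; H->plug->H->R->A->L->E->refl->H->L'->C->R'->G->plug->G
Char 4 ('C'): step: R->3, L=3; C->plug->C->R->F->L->A->refl->C->L'->G->R'->A->plug->B
Char 5 ('A'): step: R->4, L=3; A->plug->B->R->E->L->B->refl->G->L'->H->R'->A->plug->B
Char 6 ('E'): step: R->5, L=3; E->plug->E->R->F->L->A->refl->C->L'->G->R'->H->plug->H
Char 7 ('E'): step: R->6, L=3; E->plug->E->R->B->L->F->refl->D->L'->D->R'->F->plug->F
Char 8 ('F'): step: R->7, L=3; F->plug->F->R->E->L->B->refl->G->L'->H->R'->A->plug->B
Char 9 ('D'): step: R->0, L->4 (L advanced); D->plug->D->R->B->L->G->refl->B->L'->F->R'->G->plug->G
Char 10 ('C'): step: R->1, L=4; C->plug->C->R->A->L->E->refl->H->L'->E->R'->F->plug->F

Answer: CHGBBHFBGF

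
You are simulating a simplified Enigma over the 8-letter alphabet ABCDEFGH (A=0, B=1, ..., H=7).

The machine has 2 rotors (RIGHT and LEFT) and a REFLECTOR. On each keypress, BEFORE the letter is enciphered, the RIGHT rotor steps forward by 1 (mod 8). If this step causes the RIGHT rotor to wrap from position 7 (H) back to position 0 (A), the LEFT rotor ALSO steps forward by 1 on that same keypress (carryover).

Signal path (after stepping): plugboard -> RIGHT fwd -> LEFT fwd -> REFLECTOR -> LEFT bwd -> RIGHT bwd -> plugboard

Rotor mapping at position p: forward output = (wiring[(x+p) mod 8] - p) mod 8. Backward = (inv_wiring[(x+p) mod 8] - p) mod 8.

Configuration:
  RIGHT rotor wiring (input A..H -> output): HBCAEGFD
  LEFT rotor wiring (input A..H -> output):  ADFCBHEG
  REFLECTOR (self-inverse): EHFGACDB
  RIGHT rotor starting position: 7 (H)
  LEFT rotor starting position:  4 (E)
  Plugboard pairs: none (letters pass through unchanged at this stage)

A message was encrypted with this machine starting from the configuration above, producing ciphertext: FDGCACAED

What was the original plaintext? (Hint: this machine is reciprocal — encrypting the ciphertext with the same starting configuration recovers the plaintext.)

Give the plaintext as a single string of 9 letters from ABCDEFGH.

Char 1 ('F'): step: R->0, L->5 (L advanced); F->plug->F->R->G->L->F->refl->C->L'->A->R'->D->plug->D
Char 2 ('D'): step: R->1, L=5; D->plug->D->R->D->L->D->refl->G->L'->E->R'->F->plug->F
Char 3 ('G'): step: R->2, L=5; G->plug->G->R->F->L->A->refl->E->L'->H->R'->H->plug->H
Char 4 ('C'): step: R->3, L=5; C->plug->C->R->D->L->D->refl->G->L'->E->R'->F->plug->F
Char 5 ('A'): step: R->4, L=5; A->plug->A->R->A->L->C->refl->F->L'->G->R'->G->plug->G
Char 6 ('C'): step: R->5, L=5; C->plug->C->R->G->L->F->refl->C->L'->A->R'->B->plug->B
Char 7 ('A'): step: R->6, L=5; A->plug->A->R->H->L->E->refl->A->L'->F->R'->B->plug->B
Char 8 ('E'): step: R->7, L=5; E->plug->E->R->B->L->H->refl->B->L'->C->R'->C->plug->C
Char 9 ('D'): step: R->0, L->6 (L advanced); D->plug->D->R->A->L->G->refl->D->L'->G->R'->F->plug->F

Answer: DFHFGBBCF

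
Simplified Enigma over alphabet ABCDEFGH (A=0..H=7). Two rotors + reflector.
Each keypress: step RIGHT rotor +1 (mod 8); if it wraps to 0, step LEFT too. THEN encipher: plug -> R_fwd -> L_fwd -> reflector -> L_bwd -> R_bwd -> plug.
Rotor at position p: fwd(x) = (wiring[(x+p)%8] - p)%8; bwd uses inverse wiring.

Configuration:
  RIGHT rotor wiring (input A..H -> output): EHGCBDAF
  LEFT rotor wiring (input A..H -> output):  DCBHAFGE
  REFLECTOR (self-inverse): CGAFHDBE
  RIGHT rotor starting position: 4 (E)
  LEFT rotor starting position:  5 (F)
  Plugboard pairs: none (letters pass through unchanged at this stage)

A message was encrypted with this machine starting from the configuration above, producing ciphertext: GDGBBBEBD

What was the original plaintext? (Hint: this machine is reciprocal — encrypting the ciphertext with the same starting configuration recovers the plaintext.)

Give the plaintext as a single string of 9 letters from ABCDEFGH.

Char 1 ('G'): step: R->5, L=5; G->plug->G->R->F->L->E->refl->H->L'->C->R'->E->plug->E
Char 2 ('D'): step: R->6, L=5; D->plug->D->R->B->L->B->refl->G->L'->D->R'->G->plug->G
Char 3 ('G'): step: R->7, L=5; G->plug->G->R->E->L->F->refl->D->L'->H->R'->D->plug->D
Char 4 ('B'): step: R->0, L->6 (L advanced); B->plug->B->R->H->L->H->refl->E->L'->D->R'->F->plug->F
Char 5 ('B'): step: R->1, L=6; B->plug->B->R->F->L->B->refl->G->L'->B->R'->C->plug->C
Char 6 ('B'): step: R->2, L=6; B->plug->B->R->A->L->A->refl->C->L'->G->R'->E->plug->E
Char 7 ('E'): step: R->3, L=6; E->plug->E->R->C->L->F->refl->D->L'->E->R'->G->plug->G
Char 8 ('B'): step: R->4, L=6; B->plug->B->R->H->L->H->refl->E->L'->D->R'->F->plug->F
Char 9 ('D'): step: R->5, L=6; D->plug->D->R->H->L->H->refl->E->L'->D->R'->B->plug->B

Answer: EGDFCEGFB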